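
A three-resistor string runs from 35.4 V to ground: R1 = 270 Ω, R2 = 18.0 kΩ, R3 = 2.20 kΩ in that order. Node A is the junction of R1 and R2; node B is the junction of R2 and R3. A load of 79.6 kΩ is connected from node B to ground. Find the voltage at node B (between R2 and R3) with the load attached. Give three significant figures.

V ≈ 3.71 V

At node B, R3 is in parallel with the load: R3‖R_L = 2141 Ω.
Below node A the resistance is R2 + (R3‖R_L) = 20140 Ω, so V_A = 35.4 × 20140/20410 = 34.93 V.
Then V_B = V_A × (R3‖R_L)/(R2 + R3‖R_L) = 34.93 × 2141/20140 = 3.71 V.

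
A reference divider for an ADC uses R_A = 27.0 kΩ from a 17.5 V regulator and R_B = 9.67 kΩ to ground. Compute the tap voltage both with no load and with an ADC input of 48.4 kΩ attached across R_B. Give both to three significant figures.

Open-circuit: V = 17.5 × 9.67/(27.0 + 9.67) = 4.61 V.
With the load, R_B becomes R_B‖R_L = 8.060 kΩ, so V = 17.5 × 8.060/35.06 = 4.02 V.

Unloaded: 4.61 V; loaded: 4.02 V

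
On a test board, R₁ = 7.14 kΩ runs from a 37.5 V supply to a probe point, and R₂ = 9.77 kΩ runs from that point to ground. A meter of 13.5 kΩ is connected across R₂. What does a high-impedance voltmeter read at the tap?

The load sits in parallel with R₂: R₂‖R_L = (9.77 × 13.5) / (9.77 + 13.5) = 5.668 kΩ.
V_out = 37.5 × 5.668 / (7.14 + 5.668) = 37.5 × 5.668/12.81 = 16.6 V.

V_out ≈ 16.6 V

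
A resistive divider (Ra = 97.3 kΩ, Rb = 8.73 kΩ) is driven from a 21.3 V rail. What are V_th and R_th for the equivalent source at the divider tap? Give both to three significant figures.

V_th is the open-circuit tap voltage: 21.3 × 8.73/(97.3 + 8.73) = 1.75 V.
With the supply zeroed, Ra and Rb appear in parallel from the tap: R_th = Ra‖Rb = (97.3 × 8.73)/106.0 = 8.01 kΩ.

V_th = 1.75 V, R_th = 8.01 kΩ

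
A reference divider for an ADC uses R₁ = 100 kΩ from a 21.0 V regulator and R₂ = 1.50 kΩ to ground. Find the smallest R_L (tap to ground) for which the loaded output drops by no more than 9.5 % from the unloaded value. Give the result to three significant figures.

Output resistance R_th = R₁‖R₂ = (100 × 1.50)/101.5 = 1.478 kΩ.
The fractional drop is R_th/(R_th + R_L); requiring this ≤ 0.0950 gives R_L ≥ R_th(1/0.0950 − 1) = 1.478 × 9.526 = 14.1 kΩ.

R_L(min) ≈ 14.1 kΩ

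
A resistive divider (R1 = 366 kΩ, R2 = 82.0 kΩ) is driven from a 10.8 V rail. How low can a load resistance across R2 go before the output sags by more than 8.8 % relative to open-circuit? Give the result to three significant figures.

Output resistance R_th = R1‖R2 = (366 × 82.0)/448.0 = 66.99 kΩ.
The fractional drop is R_th/(R_th + R_L); requiring this ≤ 0.0880 gives R_L ≥ R_th(1/0.0880 − 1) = 66.99 × 10.36 = 694 kΩ.

R_L(min) ≈ 694 kΩ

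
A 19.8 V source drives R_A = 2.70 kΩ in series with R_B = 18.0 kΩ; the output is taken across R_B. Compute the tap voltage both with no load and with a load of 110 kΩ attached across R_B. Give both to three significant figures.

Unloaded: 17.2 V; loaded: 16.9 V

Open-circuit: V = 19.8 × 18.0/(2.70 + 18.0) = 17.2 V.
With the load, R_B becomes R_B‖R_L = 15.47 kΩ, so V = 19.8 × 15.47/18.17 = 16.9 V.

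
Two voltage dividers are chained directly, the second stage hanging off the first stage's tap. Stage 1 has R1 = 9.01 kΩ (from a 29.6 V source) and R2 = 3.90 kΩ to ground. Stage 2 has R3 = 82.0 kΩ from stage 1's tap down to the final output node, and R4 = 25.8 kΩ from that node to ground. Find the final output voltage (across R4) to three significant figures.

V_out ≈ 2.09 V

Stage 2 presents R3+R4 = 107.8 kΩ as a load on stage 1's tap.
Stage 1's lower leg becomes R2‖(R3+R4) = 3.764 kΩ, so V_mid = 29.6 × 3.764/12.77 = 8.722 V.
Stage 2 is itself unloaded: V_out = V_mid × R4/(R3+R4) = 8.722 × 25.8/107.8 = 2.09 V.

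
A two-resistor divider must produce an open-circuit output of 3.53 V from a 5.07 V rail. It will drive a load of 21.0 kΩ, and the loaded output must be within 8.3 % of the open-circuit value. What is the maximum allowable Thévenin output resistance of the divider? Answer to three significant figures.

R_th ≤ 1.90 kΩ

Loading drop = R_th/(R_th + R_L) ≤ 0.0830, so R_th ≤ R_L · ε/(1−ε) = 21.0 kΩ × 0.0830/0.9170 = 1.90 kΩ.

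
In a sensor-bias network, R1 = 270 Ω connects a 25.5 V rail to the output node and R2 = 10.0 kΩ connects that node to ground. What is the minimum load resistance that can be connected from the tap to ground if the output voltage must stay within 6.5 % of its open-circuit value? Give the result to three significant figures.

Output resistance R_th = R1‖R2 = (270 × 10000)/10270 = 262.9 Ω.
The fractional drop is R_th/(R_th + R_L); requiring this ≤ 0.0650 gives R_L ≥ R_th(1/0.0650 − 1) = 262.9 × 14.38 = 3.78 kΩ.

R_L(min) ≈ 3.78 kΩ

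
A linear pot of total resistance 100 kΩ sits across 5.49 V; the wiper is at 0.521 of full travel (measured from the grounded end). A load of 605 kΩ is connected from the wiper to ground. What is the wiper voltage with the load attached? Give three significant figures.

The wiper splits the pot into (1−α)R = 47.90 kΩ above and αR = 52.10 kΩ below.
Lower section ‖ load = 47.97 kΩ.
V_wiper = 5.49 × 47.97/(47.90 + 47.97) = 2.75 V.

V ≈ 2.75 V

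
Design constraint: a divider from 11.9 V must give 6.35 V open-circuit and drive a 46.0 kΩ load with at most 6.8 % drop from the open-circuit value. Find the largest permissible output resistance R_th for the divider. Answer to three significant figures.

Loading drop = R_th/(R_th + R_L) ≤ 0.0680, so R_th ≤ R_L · ε/(1−ε) = 46.0 kΩ × 0.0680/0.9320 = 3.36 kΩ.

R_th ≤ 3.36 kΩ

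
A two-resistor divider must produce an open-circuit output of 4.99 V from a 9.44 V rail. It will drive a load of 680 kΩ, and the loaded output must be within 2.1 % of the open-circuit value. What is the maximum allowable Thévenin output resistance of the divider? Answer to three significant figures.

R_th ≤ 14.6 kΩ

Loading drop = R_th/(R_th + R_L) ≤ 0.0210, so R_th ≤ R_L · ε/(1−ε) = 680 kΩ × 0.0210/0.9790 = 14.6 kΩ.
(Any R1, R2 with R2/(R1+R2) = 0.529 and R1‖R2 ≤ 14.6 kΩ will meet the spec.)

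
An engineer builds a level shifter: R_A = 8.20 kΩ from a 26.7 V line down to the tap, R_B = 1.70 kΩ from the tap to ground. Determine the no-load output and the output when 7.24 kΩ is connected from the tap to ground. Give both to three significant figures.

Unloaded: 4.58 V; loaded: 3.84 V

Open-circuit: V = 26.7 × 1.70/(8.20 + 1.70) = 4.58 V.
With the load, R_B becomes R_B‖R_L = 1.377 kΩ, so V = 26.7 × 1.377/9.577 = 3.84 V.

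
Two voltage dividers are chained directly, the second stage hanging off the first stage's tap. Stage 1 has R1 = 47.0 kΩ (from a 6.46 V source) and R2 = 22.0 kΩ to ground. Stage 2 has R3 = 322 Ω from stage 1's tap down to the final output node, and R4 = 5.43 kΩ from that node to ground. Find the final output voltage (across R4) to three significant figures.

Stage 2 presents R3+R4 = 5752 Ω as a load on stage 1's tap.
Stage 1's lower leg becomes R2‖(R3+R4) = 4560 Ω, so V_mid = 6.46 × 4560/51560 = 0.5713 V.
Stage 2 is itself unloaded: V_out = V_mid × R4/(R3+R4) = 0.5713 × 5430/5752 = 0.539 V.

V_out ≈ 0.539 V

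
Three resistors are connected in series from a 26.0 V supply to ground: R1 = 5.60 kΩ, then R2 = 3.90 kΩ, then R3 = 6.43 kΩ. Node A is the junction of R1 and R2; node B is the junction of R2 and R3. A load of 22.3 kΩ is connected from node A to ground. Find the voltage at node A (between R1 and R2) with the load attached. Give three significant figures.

V ≈ 14.5 V

Below node A the series string R2+R3 = 10.33 kΩ sits in parallel with the 22.3 kΩ load: 7.060 kΩ.
V_A = 26.0 × 7.060/(5.60 + 7.060) = 14.5 V.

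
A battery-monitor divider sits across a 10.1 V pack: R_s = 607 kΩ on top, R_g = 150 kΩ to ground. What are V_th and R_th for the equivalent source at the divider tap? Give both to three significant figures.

V_th = 2.00 V, R_th = 120 kΩ

V_th is the open-circuit tap voltage: 10.1 × 150/(607 + 150) = 2.00 V.
With the supply zeroed, R_s and R_g appear in parallel from the tap: R_th = R_s‖R_g = (607 × 150)/757.0 = 120 kΩ.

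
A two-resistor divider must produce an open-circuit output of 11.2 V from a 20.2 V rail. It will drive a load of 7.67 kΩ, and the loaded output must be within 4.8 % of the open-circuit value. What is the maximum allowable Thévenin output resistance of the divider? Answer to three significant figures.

Loading drop = R_th/(R_th + R_L) ≤ 0.0480, so R_th ≤ R_L · ε/(1−ε) = 7.67 kΩ × 0.0480/0.9520 = 387 Ω.

R_th ≤ 387 Ω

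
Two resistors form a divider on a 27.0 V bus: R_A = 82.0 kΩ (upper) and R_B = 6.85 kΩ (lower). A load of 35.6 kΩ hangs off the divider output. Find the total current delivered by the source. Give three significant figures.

I ≈ 0.308 mA

R_B‖R_L = 5.745 kΩ, so the source sees R_A + R_B‖R_L = 87.74 kΩ.
I = 27.0 V / 87.74 kΩ = 0.308 mA.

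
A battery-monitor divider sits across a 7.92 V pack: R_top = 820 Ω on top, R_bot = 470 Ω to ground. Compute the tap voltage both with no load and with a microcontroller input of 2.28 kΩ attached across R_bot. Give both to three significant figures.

Unloaded: 2.89 V; loaded: 2.55 V

Open-circuit: V = 7.92 × 470/(820 + 470) = 2.89 V.
With the load, R_bot becomes R_bot‖R_L = 389.7 Ω, so V = 7.92 × 389.7/1210 = 2.55 V.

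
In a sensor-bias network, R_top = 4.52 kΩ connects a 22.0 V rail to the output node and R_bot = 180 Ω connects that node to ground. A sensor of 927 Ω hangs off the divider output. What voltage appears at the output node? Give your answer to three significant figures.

V_out ≈ 0.710 V

The load sits in parallel with R_bot: R_bot‖R_L = (180 × 927) / (180 + 927) = 150.7 Ω.
V_out = 22.0 × 150.7 / (4520 + 150.7) = 22.0 × 150.7/4671 = 0.710 V.
(Unloaded it would have been 0.843 V.)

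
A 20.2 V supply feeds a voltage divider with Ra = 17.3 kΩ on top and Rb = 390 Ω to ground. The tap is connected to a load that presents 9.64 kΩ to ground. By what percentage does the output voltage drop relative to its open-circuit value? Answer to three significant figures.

The divider's output (Thévenin) resistance is Ra‖Rb = 381.4 Ω.
Fractional drop under load = R_th/(R_th + R_L) = 381.4 / (381.4 + 9640) = 0.03806.
So the output falls by 3.81 %.

3.81 %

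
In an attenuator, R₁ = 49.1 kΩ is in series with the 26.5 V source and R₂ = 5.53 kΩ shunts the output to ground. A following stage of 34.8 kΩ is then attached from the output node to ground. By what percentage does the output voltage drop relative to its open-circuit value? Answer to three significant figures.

12.5 %

Unloaded V = 26.5 × 5.53/54.63 = 2.6825 V.
Loaded: R₂‖R_L = 4.772 kΩ, giving V = 26.5 × 4.772/53.87 = 2.3473 V.
Drop = (2.6825 − 2.3473) / 2.6825 = 12.5 %.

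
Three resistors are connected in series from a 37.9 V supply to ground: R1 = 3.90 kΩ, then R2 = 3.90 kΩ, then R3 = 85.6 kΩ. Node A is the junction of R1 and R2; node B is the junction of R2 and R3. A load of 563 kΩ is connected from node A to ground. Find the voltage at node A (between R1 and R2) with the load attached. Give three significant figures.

V ≈ 36.1 V

Below node A the series string R2+R3 = 89.50 kΩ sits in parallel with the 563 kΩ load: 77.22 kΩ.
V_A = 37.9 × 77.22/(3.90 + 77.22) = 36.1 V.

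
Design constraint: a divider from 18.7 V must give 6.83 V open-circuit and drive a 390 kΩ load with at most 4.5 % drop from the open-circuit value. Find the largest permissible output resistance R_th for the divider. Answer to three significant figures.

Loading drop = R_th/(R_th + R_L) ≤ 0.0450, so R_th ≤ R_L · ε/(1−ε) = 390 kΩ × 0.0450/0.9550 = 18.4 kΩ.
(Any R1, R2 with R2/(R1+R2) = 0.365 and R1‖R2 ≤ 18.4 kΩ will meet the spec.)

R_th ≤ 18.4 kΩ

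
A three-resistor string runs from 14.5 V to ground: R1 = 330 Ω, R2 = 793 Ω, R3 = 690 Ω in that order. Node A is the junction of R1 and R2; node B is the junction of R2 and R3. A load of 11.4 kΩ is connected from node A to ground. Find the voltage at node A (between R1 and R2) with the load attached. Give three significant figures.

Below node A the series string R2+R3 = 1483 Ω sits in parallel with the 11400 Ω load: 1312 Ω.
V_A = 14.5 × 1312/(330 + 1312) = 11.6 V.

V ≈ 11.6 V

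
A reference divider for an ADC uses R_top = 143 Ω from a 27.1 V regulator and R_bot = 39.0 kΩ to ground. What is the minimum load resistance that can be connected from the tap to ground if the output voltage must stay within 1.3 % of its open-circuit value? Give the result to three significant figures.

Output resistance R_th = R_top‖R_bot = (143 × 39000)/39140 = 142.5 Ω.
The fractional drop is R_th/(R_th + R_L); requiring this ≤ 0.0130 gives R_L ≥ R_th(1/0.0130 − 1) = 142.5 × 75.92 = 10.8 kΩ.

R_L(min) ≈ 10.8 kΩ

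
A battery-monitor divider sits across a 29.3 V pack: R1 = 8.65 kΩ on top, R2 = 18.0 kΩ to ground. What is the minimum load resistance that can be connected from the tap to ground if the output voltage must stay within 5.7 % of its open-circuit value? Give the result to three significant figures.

Output resistance R_th = R1‖R2 = (8.65 × 18.0)/26.65 = 5.842 kΩ.
The fractional drop is R_th/(R_th + R_L); requiring this ≤ 0.0570 gives R_L ≥ R_th(1/0.0570 − 1) = 5.842 × 16.54 = 96.7 kΩ.

R_L(min) ≈ 96.7 kΩ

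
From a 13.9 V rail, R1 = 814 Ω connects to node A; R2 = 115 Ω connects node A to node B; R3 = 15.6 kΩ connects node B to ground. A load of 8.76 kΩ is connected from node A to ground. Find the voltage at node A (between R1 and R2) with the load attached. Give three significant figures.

Below node A the series string R2+R3 = 15720 Ω sits in parallel with the 8760 Ω load: 5625 Ω.
V_A = 13.9 × 5625/(814 + 5625) = 12.1 V.

V ≈ 12.1 V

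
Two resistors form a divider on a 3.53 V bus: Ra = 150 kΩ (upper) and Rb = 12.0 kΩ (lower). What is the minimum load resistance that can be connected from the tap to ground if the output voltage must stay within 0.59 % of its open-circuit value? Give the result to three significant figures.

Output resistance R_th = Ra‖Rb = (150 × 12.0)/162.0 = 11.11 kΩ.
The fractional drop is R_th/(R_th + R_L); requiring this ≤ 0.00590 gives R_L ≥ R_th(1/0.00590 − 1) = 11.11 × 168.5 = 1.87 MΩ.

R_L(min) ≈ 1.87 MΩ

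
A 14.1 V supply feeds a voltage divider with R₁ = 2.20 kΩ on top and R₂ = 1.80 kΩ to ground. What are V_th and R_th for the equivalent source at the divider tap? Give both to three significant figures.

V_th = 6.34 V, R_th = 990 Ω

V_th is the open-circuit tap voltage: 14.1 × 1.80/(2.20 + 1.80) = 6.34 V.
With the supply zeroed, R₁ and R₂ appear in parallel from the tap: R_th = R₁‖R₂ = (2.20 × 1.80)/4.000 = 990 Ω.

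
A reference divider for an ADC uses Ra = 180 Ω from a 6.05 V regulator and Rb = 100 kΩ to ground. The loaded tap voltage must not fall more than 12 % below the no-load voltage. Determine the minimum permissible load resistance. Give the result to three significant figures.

R_L(min) ≈ 1.32 kΩ

Output resistance R_th = Ra‖Rb = (180 × 100000)/100200 = 179.7 Ω.
The fractional drop is R_th/(R_th + R_L); requiring this ≤ 0.120 gives R_L ≥ R_th(1/0.120 − 1) = 179.7 × 7.333 = 1.32 kΩ.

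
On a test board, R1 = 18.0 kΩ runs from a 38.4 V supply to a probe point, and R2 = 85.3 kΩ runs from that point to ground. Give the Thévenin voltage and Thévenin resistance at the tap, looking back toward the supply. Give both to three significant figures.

V_th = 31.7 V, R_th = 14.9 kΩ

V_th is the open-circuit tap voltage: 38.4 × 85.3/(18.0 + 85.3) = 31.7 V.
With the supply zeroed, R1 and R2 appear in parallel from the tap: R_th = R1‖R2 = (18.0 × 85.3)/103.3 = 14.9 kΩ.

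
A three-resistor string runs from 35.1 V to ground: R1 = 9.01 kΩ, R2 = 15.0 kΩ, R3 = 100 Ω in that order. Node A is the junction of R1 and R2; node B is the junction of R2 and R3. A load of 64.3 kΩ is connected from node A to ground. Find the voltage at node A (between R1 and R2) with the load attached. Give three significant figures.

V ≈ 20.2 V

Below node A the series string R2+R3 = 15100 Ω sits in parallel with the 64300 Ω load: 12230 Ω.
V_A = 35.1 × 12230/(9010 + 12230) = 20.2 V.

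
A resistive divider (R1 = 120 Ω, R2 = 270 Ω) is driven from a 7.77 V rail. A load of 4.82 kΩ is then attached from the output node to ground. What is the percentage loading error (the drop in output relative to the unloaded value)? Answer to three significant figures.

1.69 %

The divider's output (Thévenin) resistance is R1‖R2 = 83.08 Ω.
Fractional drop under load = R_th/(R_th + R_L) = 83.08 / (83.08 + 4820) = 0.01694.
So the output falls by 1.69 %.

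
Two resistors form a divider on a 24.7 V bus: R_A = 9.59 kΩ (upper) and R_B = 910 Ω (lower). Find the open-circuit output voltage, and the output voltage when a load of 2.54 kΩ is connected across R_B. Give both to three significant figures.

Open-circuit: V = 24.7 × 910/(9590 + 910) = 2.14 V.
With the load, R_B becomes R_B‖R_L = 670.0 Ω, so V = 24.7 × 670.0/10260 = 1.61 V.

Unloaded: 2.14 V; loaded: 1.61 V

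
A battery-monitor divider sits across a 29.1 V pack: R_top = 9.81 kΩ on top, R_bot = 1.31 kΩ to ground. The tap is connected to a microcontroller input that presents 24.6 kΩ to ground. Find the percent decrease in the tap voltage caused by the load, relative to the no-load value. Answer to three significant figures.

The divider's output (Thévenin) resistance is R_top‖R_bot = 1.156 kΩ.
Fractional drop under load = R_th/(R_th + R_L) = 1.156 / (1.156 + 24.6) = 0.04487.
So the output falls by 4.49 %.

4.49 %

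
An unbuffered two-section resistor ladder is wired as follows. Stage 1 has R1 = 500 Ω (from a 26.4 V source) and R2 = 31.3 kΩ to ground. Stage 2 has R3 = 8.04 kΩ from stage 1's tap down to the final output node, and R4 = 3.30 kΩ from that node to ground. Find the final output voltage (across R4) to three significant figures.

Stage 2 presents R3+R4 = 11340 Ω as a load on stage 1's tap.
Stage 1's lower leg becomes R2‖(R3+R4) = 8324 Ω, so V_mid = 26.4 × 8324/8824 = 24.90 V.
Stage 2 is itself unloaded: V_out = V_mid × R4/(R3+R4) = 24.90 × 3300/11340 = 7.25 V.

V_out ≈ 7.25 V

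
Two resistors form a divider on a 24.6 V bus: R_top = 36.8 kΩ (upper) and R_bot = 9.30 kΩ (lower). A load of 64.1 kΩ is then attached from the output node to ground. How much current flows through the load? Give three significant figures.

I_L ≈ 0.0694 mA

R_bot‖R_L = 8.122 kΩ; V_out = 24.6 × 8.122/44.92 = 4.448 V.
I_L = V_out / R_L = 4.448 / 64.1 kΩ = 0.0694 mA.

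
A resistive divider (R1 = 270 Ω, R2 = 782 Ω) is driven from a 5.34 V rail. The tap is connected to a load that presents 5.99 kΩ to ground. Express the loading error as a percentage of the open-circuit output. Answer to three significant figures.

The divider's output (Thévenin) resistance is R1‖R2 = 200.7 Ω.
Fractional drop under load = R_th/(R_th + R_L) = 200.7 / (200.7 + 5990) = 0.03242.
So the output falls by 3.24 %.

3.24 %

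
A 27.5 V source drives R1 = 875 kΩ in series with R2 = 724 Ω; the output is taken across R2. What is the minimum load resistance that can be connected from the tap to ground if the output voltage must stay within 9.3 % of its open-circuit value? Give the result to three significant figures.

R_L(min) ≈ 7.06 kΩ

Output resistance R_th = R1‖R2 = (875000 × 724)/875700 = 723.4 Ω.
The fractional drop is R_th/(R_th + R_L); requiring this ≤ 0.0930 gives R_L ≥ R_th(1/0.0930 − 1) = 723.4 × 9.753 = 7.06 kΩ.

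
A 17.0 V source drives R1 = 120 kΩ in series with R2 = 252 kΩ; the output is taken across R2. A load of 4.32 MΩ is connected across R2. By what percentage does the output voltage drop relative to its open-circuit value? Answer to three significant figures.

The divider's output (Thévenin) resistance is R1‖R2 = 81.29 kΩ.
Fractional drop under load = R_th/(R_th + R_L) = 81.29 / (81.29 + 4320) = 0.01847.
So the output falls by 1.85 %.

1.85 %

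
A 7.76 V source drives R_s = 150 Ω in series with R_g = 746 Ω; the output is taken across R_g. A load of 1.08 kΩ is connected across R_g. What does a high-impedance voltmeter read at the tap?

The load sits in parallel with R_g: R_g‖R_L = (746 × 1080) / (746 + 1080) = 441.2 Ω.
V_out = 7.76 × 441.2 / (150 + 441.2) = 7.76 × 441.2/591.2 = 5.79 V.

V_out ≈ 5.79 V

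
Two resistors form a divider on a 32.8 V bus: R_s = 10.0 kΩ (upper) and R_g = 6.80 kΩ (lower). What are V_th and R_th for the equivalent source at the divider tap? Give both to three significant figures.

V_th = 13.3 V, R_th = 4.05 kΩ

V_th is the open-circuit tap voltage: 32.8 × 6.80/(10.0 + 6.80) = 13.3 V.
With the supply zeroed, R_s and R_g appear in parallel from the tap: R_th = R_s‖R_g = (10.0 × 6.80)/16.80 = 4.05 kΩ.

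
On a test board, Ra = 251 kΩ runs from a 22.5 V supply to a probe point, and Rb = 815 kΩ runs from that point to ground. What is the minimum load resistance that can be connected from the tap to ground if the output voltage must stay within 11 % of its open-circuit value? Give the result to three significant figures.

Output resistance R_th = Ra‖Rb = (251 × 815)/1066 = 191.9 kΩ.
The fractional drop is R_th/(R_th + R_L); requiring this ≤ 0.110 gives R_L ≥ R_th(1/0.110 − 1) = 191.9 × 8.091 = 1.55 MΩ.

R_L(min) ≈ 1.55 MΩ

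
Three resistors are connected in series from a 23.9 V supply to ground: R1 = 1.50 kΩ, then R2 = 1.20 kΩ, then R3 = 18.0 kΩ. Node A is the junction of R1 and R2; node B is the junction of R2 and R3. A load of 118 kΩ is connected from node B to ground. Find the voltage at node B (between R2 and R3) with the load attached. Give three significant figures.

V ≈ 20.4 V

At node B, R3 is in parallel with the load: R3‖R_L = 15.62 kΩ.
Below node A the resistance is R2 + (R3‖R_L) = 16.82 kΩ, so V_A = 23.9 × 16.82/18.32 = 21.94 V.
Then V_B = V_A × (R3‖R_L)/(R2 + R3‖R_L) = 21.94 × 15.62/16.82 = 20.4 V.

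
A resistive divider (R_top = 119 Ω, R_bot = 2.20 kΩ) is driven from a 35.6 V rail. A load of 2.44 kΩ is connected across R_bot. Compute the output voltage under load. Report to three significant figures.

V_out ≈ 32.3 V

The load sits in parallel with R_bot: R_bot‖R_L = (2200 × 2440) / (2200 + 2440) = 1157 Ω.
V_out = 35.6 × 1157 / (119 + 1157) = 35.6 × 1157/1276 = 32.3 V.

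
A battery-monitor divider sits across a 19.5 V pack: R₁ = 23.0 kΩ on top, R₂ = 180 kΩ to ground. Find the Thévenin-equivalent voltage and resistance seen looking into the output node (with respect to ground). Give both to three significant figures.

V_th = 17.3 V, R_th = 20.4 kΩ

V_th is the open-circuit tap voltage: 19.5 × 180/(23.0 + 180) = 17.3 V.
With the supply zeroed, R₁ and R₂ appear in parallel from the tap: R_th = R₁‖R₂ = (23.0 × 180)/203.0 = 20.4 kΩ.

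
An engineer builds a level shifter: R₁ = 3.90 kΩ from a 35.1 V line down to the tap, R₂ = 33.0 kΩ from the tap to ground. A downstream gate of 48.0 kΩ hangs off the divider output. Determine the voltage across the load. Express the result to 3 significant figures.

The load sits in parallel with R₂: R₂‖R_L = (33.0 × 48.0) / (33.0 + 48.0) = 19.56 kΩ.
V_out = 35.1 × 19.56 / (3.90 + 19.56) = 35.1 × 19.56/23.46 = 29.3 V.

V_out ≈ 29.3 V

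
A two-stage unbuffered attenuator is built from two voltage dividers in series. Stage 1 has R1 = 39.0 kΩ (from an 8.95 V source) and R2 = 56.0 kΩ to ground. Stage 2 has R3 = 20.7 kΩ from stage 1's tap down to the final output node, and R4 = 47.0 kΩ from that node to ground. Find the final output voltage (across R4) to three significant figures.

Stage 2 presents R3+R4 = 67.70 kΩ as a load on stage 1's tap.
Stage 1's lower leg becomes R2‖(R3+R4) = 30.65 kΩ, so V_mid = 8.95 × 30.65/69.65 = 3.938 V.
Stage 2 is itself unloaded: V_out = V_mid × R4/(R3+R4) = 3.938 × 47.0/67.70 = 2.73 V.

V_out ≈ 2.73 V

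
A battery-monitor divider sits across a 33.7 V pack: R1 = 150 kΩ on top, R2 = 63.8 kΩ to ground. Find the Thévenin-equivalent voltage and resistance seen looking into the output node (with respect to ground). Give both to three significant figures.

V_th is the open-circuit tap voltage: 33.7 × 63.8/(150 + 63.8) = 10.1 V.
With the supply zeroed, R1 and R2 appear in parallel from the tap: R_th = R1‖R2 = (150 × 63.8)/213.8 = 44.8 kΩ.

V_th = 10.1 V, R_th = 44.8 kΩ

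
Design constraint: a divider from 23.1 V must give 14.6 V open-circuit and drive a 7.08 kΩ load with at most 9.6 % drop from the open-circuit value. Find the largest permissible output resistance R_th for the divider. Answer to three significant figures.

Loading drop = R_th/(R_th + R_L) ≤ 0.0960, so R_th ≤ R_L · ε/(1−ε) = 7.08 kΩ × 0.0960/0.9040 = 752 Ω.
(Any R1, R2 with R2/(R1+R2) = 0.632 and R1‖R2 ≤ 752 Ω will meet the spec.)

R_th ≤ 752 Ω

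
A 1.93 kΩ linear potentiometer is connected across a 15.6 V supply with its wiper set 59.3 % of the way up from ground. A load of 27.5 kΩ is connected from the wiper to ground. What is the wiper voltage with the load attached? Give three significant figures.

The wiper splits the pot into (1−α)R = 785.5 Ω above and αR = 1144 Ω below.
Lower section ‖ load = 1099 Ω.
V_wiper = 15.6 × 1099/(785.5 + 1099) = 9.10 V.

V ≈ 9.10 V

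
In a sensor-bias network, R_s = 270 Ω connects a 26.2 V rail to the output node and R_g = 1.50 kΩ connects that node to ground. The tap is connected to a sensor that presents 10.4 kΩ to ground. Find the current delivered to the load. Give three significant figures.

R_g‖R_L = 1311 Ω; V_out = 26.2 × 1311/1581 = 21.73 V.
I_L = V_out / R_L = 21.73 / 10.4 kΩ = 2.09 mA.

I_L ≈ 2.09 mA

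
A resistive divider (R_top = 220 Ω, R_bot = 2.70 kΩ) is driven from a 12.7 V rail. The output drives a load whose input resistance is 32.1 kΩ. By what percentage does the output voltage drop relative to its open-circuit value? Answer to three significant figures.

The divider's output (Thévenin) resistance is R_top‖R_bot = 203.4 Ω.
Fractional drop under load = R_th/(R_th + R_L) = 203.4 / (203.4 + 32100) = 0.006297.
So the output falls by 0.630 %.

0.630 %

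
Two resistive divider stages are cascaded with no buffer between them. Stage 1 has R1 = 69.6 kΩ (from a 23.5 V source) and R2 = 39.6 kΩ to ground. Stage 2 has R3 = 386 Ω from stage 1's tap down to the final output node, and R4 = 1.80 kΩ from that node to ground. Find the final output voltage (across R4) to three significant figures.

Stage 2 presents R3+R4 = 2186 Ω as a load on stage 1's tap.
Stage 1's lower leg becomes R2‖(R3+R4) = 2072 Ω, so V_mid = 23.5 × 2072/71670 = 0.6793 V.
Stage 2 is itself unloaded: V_out = V_mid × R4/(R3+R4) = 0.6793 × 1800/2186 = 0.559 V.

V_out ≈ 0.559 V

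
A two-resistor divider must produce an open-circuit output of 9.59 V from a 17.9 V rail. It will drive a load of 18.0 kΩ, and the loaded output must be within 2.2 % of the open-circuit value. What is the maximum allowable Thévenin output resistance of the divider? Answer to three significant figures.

R_th ≤ 405 Ω

Loading drop = R_th/(R_th + R_L) ≤ 0.0220, so R_th ≤ R_L · ε/(1−ε) = 18.0 kΩ × 0.0220/0.9780 = 405 Ω.
(Any R1, R2 with R2/(R1+R2) = 0.536 and R1‖R2 ≤ 405 Ω will meet the spec.)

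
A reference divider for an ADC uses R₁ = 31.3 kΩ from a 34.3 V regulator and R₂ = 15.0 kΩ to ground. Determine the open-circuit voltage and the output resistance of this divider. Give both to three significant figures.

V_th is the open-circuit tap voltage: 34.3 × 15.0/(31.3 + 15.0) = 11.1 V.
With the supply zeroed, R₁ and R₂ appear in parallel from the tap: R_th = R₁‖R₂ = (31.3 × 15.0)/46.30 = 10.1 kΩ.

V_th = 11.1 V, R_th = 10.1 kΩ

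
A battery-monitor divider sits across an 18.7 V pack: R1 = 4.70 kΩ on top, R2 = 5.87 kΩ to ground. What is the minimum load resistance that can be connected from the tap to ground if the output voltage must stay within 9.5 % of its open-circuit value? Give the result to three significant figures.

R_L(min) ≈ 24.9 kΩ

Output resistance R_th = R1‖R2 = (4.70 × 5.87)/10.57 = 2.610 kΩ.
The fractional drop is R_th/(R_th + R_L); requiring this ≤ 0.0950 gives R_L ≥ R_th(1/0.0950 − 1) = 2.610 × 9.526 = 24.9 kΩ.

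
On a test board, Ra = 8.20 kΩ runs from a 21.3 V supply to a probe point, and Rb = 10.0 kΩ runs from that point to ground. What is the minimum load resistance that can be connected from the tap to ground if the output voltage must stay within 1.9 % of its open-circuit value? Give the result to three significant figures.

Output resistance R_th = Ra‖Rb = (8.20 × 10.0)/18.20 = 4.505 kΩ.
The fractional drop is R_th/(R_th + R_L); requiring this ≤ 0.0190 gives R_L ≥ R_th(1/0.0190 − 1) = 4.505 × 51.63 = 233 kΩ.

R_L(min) ≈ 233 kΩ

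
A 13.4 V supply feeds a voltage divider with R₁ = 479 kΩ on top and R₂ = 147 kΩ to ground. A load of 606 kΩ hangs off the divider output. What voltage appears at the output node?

V_out ≈ 2.65 V

The load sits in parallel with R₂: R₂‖R_L = (147 × 606) / (147 + 606) = 118.3 kΩ.
V_out = 13.4 × 118.3 / (479 + 118.3) = 13.4 × 118.3/597.3 = 2.65 V.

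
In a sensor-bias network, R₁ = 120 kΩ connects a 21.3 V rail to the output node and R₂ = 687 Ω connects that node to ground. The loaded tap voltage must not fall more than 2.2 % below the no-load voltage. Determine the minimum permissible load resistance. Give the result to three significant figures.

Output resistance R_th = R₁‖R₂ = (120000 × 687)/120700 = 683.1 Ω.
The fractional drop is R_th/(R_th + R_L); requiring this ≤ 0.0220 gives R_L ≥ R_th(1/0.0220 − 1) = 683.1 × 44.45 = 30.4 kΩ.

R_L(min) ≈ 30.4 kΩ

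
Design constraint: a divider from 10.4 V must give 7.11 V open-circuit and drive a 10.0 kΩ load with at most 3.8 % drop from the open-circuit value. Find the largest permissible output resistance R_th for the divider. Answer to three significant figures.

R_th ≤ 395 Ω

Loading drop = R_th/(R_th + R_L) ≤ 0.0380, so R_th ≤ R_L · ε/(1−ε) = 10.0 kΩ × 0.0380/0.9620 = 395 Ω.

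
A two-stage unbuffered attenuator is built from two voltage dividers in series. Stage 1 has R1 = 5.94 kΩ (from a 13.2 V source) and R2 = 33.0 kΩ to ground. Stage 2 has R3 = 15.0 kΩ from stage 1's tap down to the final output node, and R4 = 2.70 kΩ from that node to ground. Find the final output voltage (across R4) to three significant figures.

V_out ≈ 1.33 V

Stage 2 presents R3+R4 = 17.70 kΩ as a load on stage 1's tap.
Stage 1's lower leg becomes R2‖(R3+R4) = 11.52 kΩ, so V_mid = 13.2 × 11.52/17.46 = 8.709 V.
Stage 2 is itself unloaded: V_out = V_mid × R4/(R3+R4) = 8.709 × 2.70/17.70 = 1.33 V.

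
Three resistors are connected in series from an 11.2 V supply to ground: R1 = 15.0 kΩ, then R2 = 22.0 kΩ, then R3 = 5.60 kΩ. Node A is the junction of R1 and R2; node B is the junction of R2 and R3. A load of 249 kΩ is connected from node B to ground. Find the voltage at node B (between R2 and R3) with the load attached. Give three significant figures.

V ≈ 1.44 V

At node B, R3 is in parallel with the load: R3‖R_L = 5.477 kΩ.
Below node A the resistance is R2 + (R3‖R_L) = 27.48 kΩ, so V_A = 11.2 × 27.48/42.48 = 7.245 V.
Then V_B = V_A × (R3‖R_L)/(R2 + R3‖R_L) = 7.245 × 5.477/27.48 = 1.44 V.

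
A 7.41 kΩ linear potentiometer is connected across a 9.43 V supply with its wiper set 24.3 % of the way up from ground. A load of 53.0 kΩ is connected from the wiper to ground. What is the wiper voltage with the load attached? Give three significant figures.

V ≈ 2.23 V

The wiper splits the pot into (1−α)R = 5.609 kΩ above and αR = 1.801 kΩ below.
Lower section ‖ load = 1.741 kΩ.
V_wiper = 9.43 × 1.741/(5.609 + 1.741) = 2.23 V.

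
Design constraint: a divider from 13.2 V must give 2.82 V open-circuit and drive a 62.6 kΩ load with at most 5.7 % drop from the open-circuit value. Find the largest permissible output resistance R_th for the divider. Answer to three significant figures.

R_th ≤ 3.78 kΩ

Loading drop = R_th/(R_th + R_L) ≤ 0.0570, so R_th ≤ R_L · ε/(1−ε) = 62.6 kΩ × 0.0570/0.9430 = 3.78 kΩ.
(Any R1, R2 with R2/(R1+R2) = 0.214 and R1‖R2 ≤ 3.78 kΩ will meet the spec.)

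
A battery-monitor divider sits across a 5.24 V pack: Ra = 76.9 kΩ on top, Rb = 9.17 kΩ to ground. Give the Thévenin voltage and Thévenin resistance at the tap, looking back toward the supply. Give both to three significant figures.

V_th is the open-circuit tap voltage: 5.24 × 9.17/(76.9 + 9.17) = 0.558 V.
With the supply zeroed, Ra and Rb appear in parallel from the tap: R_th = Ra‖Rb = (76.9 × 9.17)/86.07 = 8.19 kΩ.

V_th = 0.558 V, R_th = 8.19 kΩ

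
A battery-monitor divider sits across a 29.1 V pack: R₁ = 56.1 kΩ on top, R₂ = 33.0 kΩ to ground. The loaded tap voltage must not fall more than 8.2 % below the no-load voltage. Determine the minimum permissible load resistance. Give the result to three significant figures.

R_L(min) ≈ 233 kΩ

Output resistance R_th = R₁‖R₂ = (56.1 × 33.0)/89.10 = 20.78 kΩ.
The fractional drop is R_th/(R_th + R_L); requiring this ≤ 0.0820 gives R_L ≥ R_th(1/0.0820 − 1) = 20.78 × 11.20 = 233 kΩ.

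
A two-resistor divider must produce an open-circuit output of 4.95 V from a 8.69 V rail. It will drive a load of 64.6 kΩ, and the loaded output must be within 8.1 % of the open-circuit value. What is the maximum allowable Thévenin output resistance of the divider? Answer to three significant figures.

Loading drop = R_th/(R_th + R_L) ≤ 0.0810, so R_th ≤ R_L · ε/(1−ε) = 64.6 kΩ × 0.0810/0.9190 = 5.69 kΩ.
(Any R1, R2 with R2/(R1+R2) = 0.570 and R1‖R2 ≤ 5.69 kΩ will meet the spec.)

R_th ≤ 5.69 kΩ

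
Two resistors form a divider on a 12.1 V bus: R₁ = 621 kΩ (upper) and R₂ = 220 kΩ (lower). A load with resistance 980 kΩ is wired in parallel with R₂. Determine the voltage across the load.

V_out ≈ 2.72 V

The load sits in parallel with R₂: R₂‖R_L = (220 × 980) / (220 + 980) = 179.7 kΩ.
V_out = 12.1 × 179.7 / (621 + 179.7) = 12.1 × 179.7/800.7 = 2.72 V.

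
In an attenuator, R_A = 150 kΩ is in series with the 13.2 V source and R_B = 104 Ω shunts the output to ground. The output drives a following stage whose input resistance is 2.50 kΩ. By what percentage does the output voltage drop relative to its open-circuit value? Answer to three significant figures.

The divider's output (Thévenin) resistance is R_A‖R_B = 103.9 Ω.
Fractional drop under load = R_th/(R_th + R_L) = 103.9 / (103.9 + 2500) = 0.03991.
So the output falls by 3.99 %.

3.99 %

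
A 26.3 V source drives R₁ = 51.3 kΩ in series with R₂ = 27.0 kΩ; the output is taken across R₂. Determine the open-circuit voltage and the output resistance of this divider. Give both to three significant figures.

V_th is the open-circuit tap voltage: 26.3 × 27.0/(51.3 + 27.0) = 9.07 V.
With the supply zeroed, R₁ and R₂ appear in parallel from the tap: R_th = R₁‖R₂ = (51.3 × 27.0)/78.30 = 17.7 kΩ.

V_th = 9.07 V, R_th = 17.7 kΩ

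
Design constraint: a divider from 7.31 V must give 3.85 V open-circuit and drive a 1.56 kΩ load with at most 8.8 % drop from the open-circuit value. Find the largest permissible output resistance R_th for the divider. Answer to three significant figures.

R_th ≤ 151 Ω

Loading drop = R_th/(R_th + R_L) ≤ 0.0880, so R_th ≤ R_L · ε/(1−ε) = 1.56 kΩ × 0.0880/0.9120 = 151 Ω.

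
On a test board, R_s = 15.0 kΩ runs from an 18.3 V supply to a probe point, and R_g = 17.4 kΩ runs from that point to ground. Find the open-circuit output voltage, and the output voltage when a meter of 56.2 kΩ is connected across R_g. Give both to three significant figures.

Open-circuit: V = 18.3 × 17.4/(15.0 + 17.4) = 9.83 V.
With the load, R_g becomes R_g‖R_L = 13.29 kΩ, so V = 18.3 × 13.29/28.29 = 8.60 V.

Unloaded: 9.83 V; loaded: 8.60 V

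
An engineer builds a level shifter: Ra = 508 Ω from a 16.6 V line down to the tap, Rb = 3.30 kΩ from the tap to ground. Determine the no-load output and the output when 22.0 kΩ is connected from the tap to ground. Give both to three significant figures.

Open-circuit: V = 16.6 × 3300/(508 + 3300) = 14.4 V.
With the load, Rb becomes Rb‖R_L = 2870 Ω, so V = 16.6 × 2870/3378 = 14.1 V.

Unloaded: 14.4 V; loaded: 14.1 V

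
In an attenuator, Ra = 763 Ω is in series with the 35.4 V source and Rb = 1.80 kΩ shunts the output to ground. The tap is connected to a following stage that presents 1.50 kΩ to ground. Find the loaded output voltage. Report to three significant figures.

V_out ≈ 18.3 V

The load sits in parallel with Rb: Rb‖R_L = (1800 × 1500) / (1800 + 1500) = 818.2 Ω.
V_out = 35.4 × 818.2 / (763 + 818.2) = 35.4 × 818.2/1581 = 18.3 V.
(Unloaded it would have been 24.9 V.)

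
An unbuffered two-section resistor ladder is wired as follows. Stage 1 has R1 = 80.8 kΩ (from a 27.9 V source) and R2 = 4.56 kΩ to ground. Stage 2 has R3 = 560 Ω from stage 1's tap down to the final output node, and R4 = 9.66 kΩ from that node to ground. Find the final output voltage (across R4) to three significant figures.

Stage 2 presents R3+R4 = 10220 Ω as a load on stage 1's tap.
Stage 1's lower leg becomes R2‖(R3+R4) = 3153 Ω, so V_mid = 27.9 × 3153/83950 = 1.048 V.
Stage 2 is itself unloaded: V_out = V_mid × R4/(R3+R4) = 1.048 × 9660/10220 = 0.990 V.

V_out ≈ 0.990 V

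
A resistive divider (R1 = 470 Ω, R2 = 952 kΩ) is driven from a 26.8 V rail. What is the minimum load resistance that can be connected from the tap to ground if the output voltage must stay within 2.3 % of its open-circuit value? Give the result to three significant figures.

Output resistance R_th = R1‖R2 = (470 × 952000)/952500 = 469.8 Ω.
The fractional drop is R_th/(R_th + R_L); requiring this ≤ 0.0230 gives R_L ≥ R_th(1/0.0230 − 1) = 469.8 × 42.48 = 20.0 kΩ.

R_L(min) ≈ 20.0 kΩ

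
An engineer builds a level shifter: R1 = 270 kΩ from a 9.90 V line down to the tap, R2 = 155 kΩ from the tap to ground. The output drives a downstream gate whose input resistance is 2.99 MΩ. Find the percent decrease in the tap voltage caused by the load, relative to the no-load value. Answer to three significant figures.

The divider's output (Thévenin) resistance is R1‖R2 = 98.47 kΩ.
Fractional drop under load = R_th/(R_th + R_L) = 98.47 / (98.47 + 2990) = 0.03188.
So the output falls by 3.19 %.

3.19 %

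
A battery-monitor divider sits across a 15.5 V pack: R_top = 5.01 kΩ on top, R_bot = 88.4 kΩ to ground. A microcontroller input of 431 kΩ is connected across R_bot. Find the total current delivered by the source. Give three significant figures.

R_bot‖R_L = 73.35 kΩ, so the source sees R_top + R_bot‖R_L = 78.36 kΩ.
I = 15.5 V / 78.36 kΩ = 0.198 mA.

I ≈ 0.198 mA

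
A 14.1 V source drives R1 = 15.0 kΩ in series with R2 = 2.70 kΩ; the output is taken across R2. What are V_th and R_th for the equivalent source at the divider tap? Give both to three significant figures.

V_th = 2.15 V, R_th = 2.29 kΩ

V_th is the open-circuit tap voltage: 14.1 × 2.70/(15.0 + 2.70) = 2.15 V.
With the supply zeroed, R1 and R2 appear in parallel from the tap: R_th = R1‖R2 = (15.0 × 2.70)/17.70 = 2.29 kΩ.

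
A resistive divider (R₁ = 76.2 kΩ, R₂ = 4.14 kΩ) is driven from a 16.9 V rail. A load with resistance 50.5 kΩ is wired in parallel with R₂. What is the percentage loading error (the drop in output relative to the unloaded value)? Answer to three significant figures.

7.21 %

The divider's output (Thévenin) resistance is R₁‖R₂ = 3.927 kΩ.
Fractional drop under load = R_th/(R_th + R_L) = 3.927 / (3.927 + 50.5) = 0.07215.
So the output falls by 7.21 %.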